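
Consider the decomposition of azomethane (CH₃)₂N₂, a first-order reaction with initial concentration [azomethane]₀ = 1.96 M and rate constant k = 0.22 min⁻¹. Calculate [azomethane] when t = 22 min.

0.0155 M

Step 1: For a first-order reaction: [azomethane] = [azomethane]₀ × e^(-kt)
Step 2: [azomethane] = 1.96 × e^(-0.22 × 22)
Step 3: [azomethane] = 1.96 × e^(-4.84)
Step 4: [azomethane] = 1.96 × 0.00790705 = 0.0155 M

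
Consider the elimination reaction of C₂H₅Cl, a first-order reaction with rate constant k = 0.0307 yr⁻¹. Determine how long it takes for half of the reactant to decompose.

22.58 yr

Step 1: For a first-order reaction, t₁/₂ = ln(2)/k
Step 2: t₁/₂ = ln(2)/0.0307
Step 3: t₁/₂ = 0.6931/0.0307 = 22.58 yr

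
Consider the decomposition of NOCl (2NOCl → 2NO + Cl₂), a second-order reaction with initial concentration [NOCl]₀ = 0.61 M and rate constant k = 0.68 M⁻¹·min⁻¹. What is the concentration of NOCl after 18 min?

0.07205 M

Step 1: For a second-order reaction: 1/[NOCl] = 1/[NOCl]₀ + kt
Step 2: 1/[NOCl] = 1/0.61 + 0.68 × 18
Step 3: 1/[NOCl] = 1.639 + 12.24 = 13.88
Step 4: [NOCl] = 1/13.88 = 0.07205 M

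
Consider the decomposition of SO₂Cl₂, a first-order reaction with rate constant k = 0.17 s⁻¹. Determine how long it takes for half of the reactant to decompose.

4.077 s

Step 1: For a first-order reaction, t₁/₂ = ln(2)/k
Step 2: t₁/₂ = ln(2)/0.17
Step 3: t₁/₂ = 0.6931/0.17 = 4.077 s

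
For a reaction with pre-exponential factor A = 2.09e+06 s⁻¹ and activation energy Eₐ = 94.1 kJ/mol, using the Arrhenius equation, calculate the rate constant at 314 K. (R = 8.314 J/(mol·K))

4.63e-10 s⁻¹

Step 1: Use the Arrhenius equation: k = A × exp(-Eₐ/RT)
Step 2: Convert Eₐ to J/mol: 94.1 kJ/mol = 94100 J/mol
Step 3: Calculate the exponent: -Eₐ/(RT) = -94100/(8.314 × 314) = -36.04541
Step 4: k = 2.09e+06 × exp(-36.04541)
Step 5: k = 2.09e+06 × 2.21655e-16 = 4.6326e-10 s⁻¹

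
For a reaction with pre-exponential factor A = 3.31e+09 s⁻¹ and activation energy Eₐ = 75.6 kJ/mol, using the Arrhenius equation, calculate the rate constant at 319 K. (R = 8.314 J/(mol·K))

1.38e-03 s⁻¹

Step 1: Use the Arrhenius equation: k = A × exp(-Eₐ/RT)
Step 2: Convert Eₐ to J/mol: 75.6 kJ/mol = 75600 J/mol
Step 3: Calculate the exponent: -Eₐ/(RT) = -75600/(8.314 × 319) = -28.50500
Step 4: k = 3.31e+09 × exp(-28.50500)
Step 5: k = 3.31e+09 × 4.17288e-13 = 1.3812e-03 s⁻¹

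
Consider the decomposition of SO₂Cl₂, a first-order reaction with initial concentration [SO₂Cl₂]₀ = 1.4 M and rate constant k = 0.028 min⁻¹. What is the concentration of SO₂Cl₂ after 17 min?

0.8698 M

Step 1: For a first-order reaction: [SO₂Cl₂] = [SO₂Cl₂]₀ × e^(-kt)
Step 2: [SO₂Cl₂] = 1.4 × e^(-0.028 × 17)
Step 3: [SO₂Cl₂] = 1.4 × e^(-0.476)
Step 4: [SO₂Cl₂] = 1.4 × 0.621263 = 0.8698 M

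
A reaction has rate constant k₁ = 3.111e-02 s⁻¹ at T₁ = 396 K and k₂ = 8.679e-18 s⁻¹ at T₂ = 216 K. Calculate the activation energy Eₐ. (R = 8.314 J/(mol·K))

141.5 kJ/mol

Step 1: Use the two-temperature Arrhenius form: ln(k₂/k₁) = -Eₐ/R × (1/T₂ - 1/T₁)
Step 2: ln(k₂/k₁) = ln(8.679e-18/3.111e-02) = ln(2.78978e-16) = -35.8154
Step 3: 1/T₂ - 1/T₁ = 1/216 - 1/396 = 2.104377e-03 K⁻¹
Step 4: Eₐ = -R × ln(k₂/k₁) / (1/T₂ - 1/T₁) = -8.314 × -35.8154 / 2.104377e-03
Step 5: Eₐ = 1.4150e+05 J/mol = 141.5 kJ/mol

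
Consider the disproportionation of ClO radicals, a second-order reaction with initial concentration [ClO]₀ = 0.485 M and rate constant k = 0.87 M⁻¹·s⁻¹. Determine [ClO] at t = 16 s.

0.06257 M

Step 1: For a second-order reaction: 1/[ClO] = 1/[ClO]₀ + kt
Step 2: 1/[ClO] = 1/0.485 + 0.87 × 16
Step 3: 1/[ClO] = 2.062 + 13.92 = 15.98
Step 4: [ClO] = 1/15.98 = 0.06257 M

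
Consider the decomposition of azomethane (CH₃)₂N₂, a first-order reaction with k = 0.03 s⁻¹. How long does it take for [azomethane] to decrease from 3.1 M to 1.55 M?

23.1 s

Step 1: For first-order: t = ln([azomethane]₀/[azomethane])/k
Step 2: t = ln(3.1/1.55)/0.03
Step 3: t = ln(2)/0.03
Step 4: t = 0.6931/0.03 = 23.1 s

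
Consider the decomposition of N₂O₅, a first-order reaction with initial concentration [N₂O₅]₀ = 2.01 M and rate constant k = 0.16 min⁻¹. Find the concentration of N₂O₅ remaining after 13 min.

0.2511 M

Step 1: For a first-order reaction: [N₂O₅] = [N₂O₅]₀ × e^(-kt)
Step 2: [N₂O₅] = 2.01 × e^(-0.16 × 13)
Step 3: [N₂O₅] = 2.01 × e^(-2.08)
Step 4: [N₂O₅] = 2.01 × 0.12493 = 0.2511 M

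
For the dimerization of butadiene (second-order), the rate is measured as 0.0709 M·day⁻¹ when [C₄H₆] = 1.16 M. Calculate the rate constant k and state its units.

0.05269 M⁻¹·day⁻¹

Step 1: rate = k[C₄H₆]^2, so k = rate / [C₄H₆]^2.
Step 2: k = 0.0709 / (1.16)^2 = 0.0709 / 1.346.
Step 3: k = 0.05269 M⁻¹·day⁻¹.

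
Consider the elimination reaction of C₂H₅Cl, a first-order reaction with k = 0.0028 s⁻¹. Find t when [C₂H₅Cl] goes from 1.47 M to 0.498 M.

386.6 s

Step 1: For first-order: t = ln([C₂H₅Cl]₀/[C₂H₅Cl])/k
Step 2: t = ln(1.47/0.498)/0.0028
Step 3: t = ln(2.952)/0.0028
Step 4: t = 1.082/0.0028 = 386.6 s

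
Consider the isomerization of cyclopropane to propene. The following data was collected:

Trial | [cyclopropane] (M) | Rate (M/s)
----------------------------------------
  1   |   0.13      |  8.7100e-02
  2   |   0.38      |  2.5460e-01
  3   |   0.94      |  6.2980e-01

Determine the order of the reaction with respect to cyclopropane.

first order (1)

Step 1: Compare trials to find order n where rate₂/rate₁ = ([cyclopropane]₂/[cyclopropane]₁)^n
Step 2: rate₂/rate₁ = 2.5460e-01/8.7100e-02 = 2.923
Step 3: [cyclopropane]₂/[cyclopropane]₁ = 0.38/0.13 = 2.923
Step 4: n = ln(2.923)/ln(2.923) = 1.00 ≈ 1
Step 5: The reaction is first order in cyclopropane.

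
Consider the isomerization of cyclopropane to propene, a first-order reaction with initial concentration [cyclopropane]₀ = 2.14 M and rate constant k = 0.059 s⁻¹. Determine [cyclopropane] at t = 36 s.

0.2558 M

Step 1: For a first-order reaction: [cyclopropane] = [cyclopropane]₀ × e^(-kt)
Step 2: [cyclopropane] = 2.14 × e^(-0.059 × 36)
Step 3: [cyclopropane] = 2.14 × e^(-2.124)
Step 4: [cyclopropane] = 2.14 × 0.119552 = 0.2558 M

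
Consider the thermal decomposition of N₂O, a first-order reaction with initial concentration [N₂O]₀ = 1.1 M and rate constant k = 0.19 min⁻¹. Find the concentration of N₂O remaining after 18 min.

0.03598 M

Step 1: For a first-order reaction: [N₂O] = [N₂O]₀ × e^(-kt)
Step 2: [N₂O] = 1.1 × e^(-0.19 × 18)
Step 3: [N₂O] = 1.1 × e^(-3.42)
Step 4: [N₂O] = 1.1 × 0.0327124 = 0.03598 M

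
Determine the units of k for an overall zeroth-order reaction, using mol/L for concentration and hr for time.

mol/L·hr⁻¹

Step 1: For overall order n, rate = k × (concentration)^n.
Step 2: Rate has units mol/L·hr⁻¹; concentration term has units (mol/L)^0.
Step 3: k = rate / (concentration)^n, so units of k = (mol/L)^(1-0)·hr⁻¹ = mol/L·hr⁻¹.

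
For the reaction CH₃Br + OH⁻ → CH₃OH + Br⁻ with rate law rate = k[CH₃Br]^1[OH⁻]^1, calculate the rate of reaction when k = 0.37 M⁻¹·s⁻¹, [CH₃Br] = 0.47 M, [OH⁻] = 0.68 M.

0.1183 M/s

Step 1: The rate law is rate = k[CH₃Br]^1[OH⁻]^1
Step 2: Substitute: rate = 0.37 × (0.47)^1 × (0.68)^1
Step 3: rate = 0.37 × 0.47 × 0.68 = 0.118252 M/s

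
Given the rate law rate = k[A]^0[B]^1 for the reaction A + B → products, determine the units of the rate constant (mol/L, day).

day⁻¹

Step 1: Overall order = 0 + 1 = 1.
Step 2: rate has units mol/L·day⁻¹; [A]^0[B]^1 has units (mol/L)^1.
Step 3: k = rate/([A]^0[B]^1), so units of k = (mol/L)^(1-1)·day⁻¹ = day⁻¹.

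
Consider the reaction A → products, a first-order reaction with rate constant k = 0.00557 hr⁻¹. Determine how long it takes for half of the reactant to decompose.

124.4 hr

Step 1: For a first-order reaction, t₁/₂ = ln(2)/k
Step 2: t₁/₂ = ln(2)/0.00557
Step 3: t₁/₂ = 0.6931/0.00557 = 124.4 hr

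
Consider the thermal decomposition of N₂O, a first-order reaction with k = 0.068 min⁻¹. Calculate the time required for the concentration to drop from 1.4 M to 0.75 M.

9.179 min

Step 1: For first-order: t = ln([N₂O]₀/[N₂O])/k
Step 2: t = ln(1.4/0.75)/0.068
Step 3: t = ln(1.867)/0.068
Step 4: t = 0.6242/0.068 = 9.179 min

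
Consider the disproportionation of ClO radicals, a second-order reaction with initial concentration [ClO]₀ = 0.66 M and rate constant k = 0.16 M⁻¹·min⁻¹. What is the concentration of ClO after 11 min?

0.3053 M

Step 1: For a second-order reaction: 1/[ClO] = 1/[ClO]₀ + kt
Step 2: 1/[ClO] = 1/0.66 + 0.16 × 11
Step 3: 1/[ClO] = 1.515 + 1.76 = 3.275
Step 4: [ClO] = 1/3.275 = 0.3053 M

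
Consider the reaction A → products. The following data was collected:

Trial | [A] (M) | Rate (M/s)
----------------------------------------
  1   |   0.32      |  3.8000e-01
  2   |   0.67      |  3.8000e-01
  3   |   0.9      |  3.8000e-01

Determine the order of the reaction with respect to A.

zeroth order (0)

Step 1: Compare trials - when concentration changes, rate stays constant.
Step 2: rate₂/rate₁ = 3.8000e-01/3.8000e-01 = 1
Step 3: [A]₂/[A]₁ = 0.67/0.32 = 2.094
Step 4: Since rate ratio ≈ (conc ratio)^0, the reaction is zeroth order.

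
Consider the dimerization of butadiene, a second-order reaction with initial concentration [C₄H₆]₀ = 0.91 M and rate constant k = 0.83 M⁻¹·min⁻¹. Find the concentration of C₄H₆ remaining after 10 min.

0.1064 M

Step 1: For a second-order reaction: 1/[C₄H₆] = 1/[C₄H₆]₀ + kt
Step 2: 1/[C₄H₆] = 1/0.91 + 0.83 × 10
Step 3: 1/[C₄H₆] = 1.099 + 8.3 = 9.399
Step 4: [C₄H₆] = 1/9.399 = 0.1064 M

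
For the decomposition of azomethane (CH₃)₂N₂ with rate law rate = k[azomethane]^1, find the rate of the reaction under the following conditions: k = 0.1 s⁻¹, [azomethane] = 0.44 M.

0.044 M/s

Step 1: Identify the rate law: rate = k[azomethane]^1
Step 2: Substitute values: rate = 0.1 × (0.44)^1
Step 3: Calculate: rate = 0.1 × 0.44 = 0.044 M/s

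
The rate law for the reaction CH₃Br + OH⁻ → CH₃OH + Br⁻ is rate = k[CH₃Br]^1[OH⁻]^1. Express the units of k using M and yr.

M⁻¹·yr⁻¹

Step 1: Overall order = 1 + 1 = 2.
Step 2: rate has units M·yr⁻¹; [CH₃Br]^1[OH⁻]^1 has units M^2.
Step 3: k = rate/([CH₃Br]^1[OH⁻]^1), so units of k = M^(1-2)·yr⁻¹ = M⁻¹·yr⁻¹.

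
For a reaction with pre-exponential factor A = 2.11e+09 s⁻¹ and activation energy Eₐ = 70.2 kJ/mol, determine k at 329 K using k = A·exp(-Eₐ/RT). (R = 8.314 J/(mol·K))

1.51e-02 s⁻¹

Step 1: Use the Arrhenius equation: k = A × exp(-Eₐ/RT)
Step 2: Convert Eₐ to J/mol: 70.2 kJ/mol = 70200 J/mol
Step 3: Calculate the exponent: -Eₐ/(RT) = -70200/(8.314 × 329) = -25.66440
Step 4: k = 2.11e+09 × exp(-25.66440)
Step 5: k = 2.11e+09 × 7.14649e-12 = 1.5079e-02 s⁻¹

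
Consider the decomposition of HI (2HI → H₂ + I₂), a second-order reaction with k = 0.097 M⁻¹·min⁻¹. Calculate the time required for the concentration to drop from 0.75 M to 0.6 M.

3.436 min

Step 1: For second-order: t = (1/[HI] - 1/[HI]₀)/k
Step 2: t = (1/0.6 - 1/0.75)/0.097
Step 3: t = (1.667 - 1.333)/0.097
Step 4: t = 0.3333/0.097 = 3.436 min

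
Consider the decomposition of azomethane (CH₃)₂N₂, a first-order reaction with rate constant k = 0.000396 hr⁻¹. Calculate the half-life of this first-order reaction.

1750 hr

Step 1: For a first-order reaction, t₁/₂ = ln(2)/k
Step 2: t₁/₂ = ln(2)/0.000396
Step 3: t₁/₂ = 0.6931/0.000396 = 1750 hr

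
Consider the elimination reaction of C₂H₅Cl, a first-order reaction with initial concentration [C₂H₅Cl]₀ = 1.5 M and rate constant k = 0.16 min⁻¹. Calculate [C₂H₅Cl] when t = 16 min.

0.116 M

Step 1: For a first-order reaction: [C₂H₅Cl] = [C₂H₅Cl]₀ × e^(-kt)
Step 2: [C₂H₅Cl] = 1.5 × e^(-0.16 × 16)
Step 3: [C₂H₅Cl] = 1.5 × e^(-2.56)
Step 4: [C₂H₅Cl] = 1.5 × 0.0773047 = 0.116 M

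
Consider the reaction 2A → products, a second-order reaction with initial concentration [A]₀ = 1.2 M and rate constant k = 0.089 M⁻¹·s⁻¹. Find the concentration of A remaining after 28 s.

0.3007 M

Step 1: For a second-order reaction: 1/[A] = 1/[A]₀ + kt
Step 2: 1/[A] = 1/1.2 + 0.089 × 28
Step 3: 1/[A] = 0.8333 + 2.492 = 3.325
Step 4: [A] = 1/3.325 = 0.3007 M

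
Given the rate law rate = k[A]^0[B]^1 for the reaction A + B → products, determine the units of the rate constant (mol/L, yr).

yr⁻¹

Step 1: Overall order = 0 + 1 = 1.
Step 2: rate has units mol/L·yr⁻¹; [A]^0[B]^1 has units (mol/L)^1.
Step 3: k = rate/([A]^0[B]^1), so units of k = (mol/L)^(1-1)·yr⁻¹ = yr⁻¹.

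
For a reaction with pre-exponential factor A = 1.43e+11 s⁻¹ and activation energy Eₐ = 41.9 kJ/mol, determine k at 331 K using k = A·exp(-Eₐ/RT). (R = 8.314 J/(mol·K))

3.49e+04 s⁻¹

Step 1: Use the Arrhenius equation: k = A × exp(-Eₐ/RT)
Step 2: Convert Eₐ to J/mol: 41.9 kJ/mol = 41900 J/mol
Step 3: Calculate the exponent: -Eₐ/(RT) = -41900/(8.314 × 331) = -15.22566
Step 4: k = 1.43e+11 × exp(-15.22566)
Step 5: k = 1.43e+11 × 2.44107e-07 = 3.4907e+04 s⁻¹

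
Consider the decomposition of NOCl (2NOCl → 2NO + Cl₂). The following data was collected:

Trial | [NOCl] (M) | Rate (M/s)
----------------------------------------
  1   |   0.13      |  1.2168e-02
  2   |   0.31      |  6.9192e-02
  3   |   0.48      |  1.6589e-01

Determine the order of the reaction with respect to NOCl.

second order (2)

Step 1: Compare trials to find order n where rate₂/rate₁ = ([NOCl]₂/[NOCl]₁)^n
Step 2: rate₂/rate₁ = 6.9192e-02/1.2168e-02 = 5.686
Step 3: [NOCl]₂/[NOCl]₁ = 0.31/0.13 = 2.385
Step 4: n = ln(5.686)/ln(2.385) = 2.00 ≈ 2
Step 5: The reaction is second order in NOCl.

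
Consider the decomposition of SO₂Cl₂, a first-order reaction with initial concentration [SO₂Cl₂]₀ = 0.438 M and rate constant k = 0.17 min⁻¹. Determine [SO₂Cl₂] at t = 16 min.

0.02885 M

Step 1: For a first-order reaction: [SO₂Cl₂] = [SO₂Cl₂]₀ × e^(-kt)
Step 2: [SO₂Cl₂] = 0.438 × e^(-0.17 × 16)
Step 3: [SO₂Cl₂] = 0.438 × e^(-2.72)
Step 4: [SO₂Cl₂] = 0.438 × 0.0658748 = 0.02885 M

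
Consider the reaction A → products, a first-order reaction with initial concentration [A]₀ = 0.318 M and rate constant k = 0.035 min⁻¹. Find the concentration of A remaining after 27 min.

0.1236 M

Step 1: For a first-order reaction: [A] = [A]₀ × e^(-kt)
Step 2: [A] = 0.318 × e^(-0.035 × 27)
Step 3: [A] = 0.318 × e^(-0.945)
Step 4: [A] = 0.318 × 0.38868 = 0.1236 M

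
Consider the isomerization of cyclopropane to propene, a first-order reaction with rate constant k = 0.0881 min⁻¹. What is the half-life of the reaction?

7.868 min

Step 1: For a first-order reaction, t₁/₂ = ln(2)/k
Step 2: t₁/₂ = ln(2)/0.0881
Step 3: t₁/₂ = 0.6931/0.0881 = 7.868 min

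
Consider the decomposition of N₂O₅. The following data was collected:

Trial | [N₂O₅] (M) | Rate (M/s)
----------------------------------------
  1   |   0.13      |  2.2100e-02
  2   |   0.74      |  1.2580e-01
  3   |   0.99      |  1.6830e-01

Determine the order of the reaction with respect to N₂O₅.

first order (1)

Step 1: Compare trials to find order n where rate₂/rate₁ = ([N₂O₅]₂/[N₂O₅]₁)^n
Step 2: rate₂/rate₁ = 1.2580e-01/2.2100e-02 = 5.692
Step 3: [N₂O₅]₂/[N₂O₅]₁ = 0.74/0.13 = 5.692
Step 4: n = ln(5.692)/ln(5.692) = 1.00 ≈ 1
Step 5: The reaction is first order in N₂O₅.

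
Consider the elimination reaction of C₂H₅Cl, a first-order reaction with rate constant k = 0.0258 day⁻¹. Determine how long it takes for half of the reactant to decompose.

26.87 day

Step 1: For a first-order reaction, t₁/₂ = ln(2)/k
Step 2: t₁/₂ = ln(2)/0.0258
Step 3: t₁/₂ = 0.6931/0.0258 = 26.87 day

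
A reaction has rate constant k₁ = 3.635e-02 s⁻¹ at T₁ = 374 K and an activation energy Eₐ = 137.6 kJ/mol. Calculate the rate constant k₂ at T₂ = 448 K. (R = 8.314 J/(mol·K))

5.433e+01 s⁻¹

Step 1: Use the two-temperature Arrhenius form: ln(k₂/k₁) = -Eₐ/R × (1/T₂ - 1/T₁)
Step 2: Convert Eₐ to J/mol: 137.6 kJ/mol = 137600 J/mol
Step 3: 1/T₂ - 1/T₁ = 1/448 - 1/374 = -4.416539e-04 K⁻¹
Step 4: ln(k₂/k₁) = -137600/8.314 × -4.416539e-04 = 7.30955
Step 5: k₂ = k₁ × exp(7.30955) = 3.635e-02 × 1.49450e+03 = 5.433e+01 s⁻¹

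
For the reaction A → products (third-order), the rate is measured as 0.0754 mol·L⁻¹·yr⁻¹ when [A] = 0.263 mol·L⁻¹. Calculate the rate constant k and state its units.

4.145 (mol·L⁻¹)⁻²·yr⁻¹

Step 1: rate = k[A]^3, so k = rate / [A]^3.
Step 2: k = 0.0754 / (0.263)^3 = 0.0754 / 0.01819.
Step 3: k = 4.145 (mol·L⁻¹)⁻²·yr⁻¹.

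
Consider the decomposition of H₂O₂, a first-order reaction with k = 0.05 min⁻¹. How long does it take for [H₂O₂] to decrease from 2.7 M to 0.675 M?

27.73 min

Step 1: For first-order: t = ln([H₂O₂]₀/[H₂O₂])/k
Step 2: t = ln(2.7/0.675)/0.05
Step 3: t = ln(4)/0.05
Step 4: t = 1.386/0.05 = 27.73 min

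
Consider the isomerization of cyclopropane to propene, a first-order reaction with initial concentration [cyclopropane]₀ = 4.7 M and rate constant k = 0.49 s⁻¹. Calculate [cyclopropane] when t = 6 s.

0.2485 M

Step 1: For a first-order reaction: [cyclopropane] = [cyclopropane]₀ × e^(-kt)
Step 2: [cyclopropane] = 4.7 × e^(-0.49 × 6)
Step 3: [cyclopropane] = 4.7 × e^(-2.94)
Step 4: [cyclopropane] = 4.7 × 0.0528657 = 0.2485 M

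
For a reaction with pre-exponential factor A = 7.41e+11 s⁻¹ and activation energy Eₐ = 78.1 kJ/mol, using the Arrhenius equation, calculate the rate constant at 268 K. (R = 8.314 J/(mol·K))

4.44e-04 s⁻¹

Step 1: Use the Arrhenius equation: k = A × exp(-Eₐ/RT)
Step 2: Convert Eₐ to J/mol: 78.1 kJ/mol = 78100 J/mol
Step 3: Calculate the exponent: -Eₐ/(RT) = -78100/(8.314 × 268) = -35.05147
Step 4: k = 7.41e+11 × exp(-35.05147)
Step 5: k = 7.41e+11 × 5.98880e-16 = 4.4377e-04 s⁻¹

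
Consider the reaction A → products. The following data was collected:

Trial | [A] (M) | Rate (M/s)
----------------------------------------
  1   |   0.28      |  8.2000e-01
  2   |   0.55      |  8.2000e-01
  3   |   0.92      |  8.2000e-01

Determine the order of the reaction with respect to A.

zeroth order (0)

Step 1: Compare trials - when concentration changes, rate stays constant.
Step 2: rate₂/rate₁ = 8.2000e-01/8.2000e-01 = 1
Step 3: [A]₂/[A]₁ = 0.55/0.28 = 1.964
Step 4: Since rate ratio ≈ (conc ratio)^0, the reaction is zeroth order.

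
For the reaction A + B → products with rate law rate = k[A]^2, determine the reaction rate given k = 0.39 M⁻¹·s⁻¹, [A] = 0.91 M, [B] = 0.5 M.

0.323 M/s

Step 1: The rate law is rate = k[A]^2
Step 2: Note that the rate does not depend on [B] (zero order in B).
Step 3: rate = 0.39 × (0.91)^2 = 0.322959 M/s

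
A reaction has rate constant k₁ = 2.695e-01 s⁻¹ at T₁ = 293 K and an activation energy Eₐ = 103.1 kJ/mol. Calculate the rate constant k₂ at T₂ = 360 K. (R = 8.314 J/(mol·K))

7.103e+02 s⁻¹

Step 1: Use the two-temperature Arrhenius form: ln(k₂/k₁) = -Eₐ/R × (1/T₂ - 1/T₁)
Step 2: Convert Eₐ to J/mol: 103.1 kJ/mol = 103100 J/mol
Step 3: 1/T₂ - 1/T₁ = 1/360 - 1/293 = -6.351915e-04 K⁻¹
Step 4: ln(k₂/k₁) = -103100/8.314 × -6.351915e-04 = 7.87686
Step 5: k₂ = k₁ × exp(7.87686) = 2.695e-01 × 2.63558e+03 = 7.103e+02 s⁻¹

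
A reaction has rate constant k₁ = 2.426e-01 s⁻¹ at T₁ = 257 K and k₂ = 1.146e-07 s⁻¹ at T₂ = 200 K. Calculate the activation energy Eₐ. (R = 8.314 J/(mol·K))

109.2 kJ/mol

Step 1: Use the two-temperature Arrhenius form: ln(k₂/k₁) = -Eₐ/R × (1/T₂ - 1/T₁)
Step 2: ln(k₂/k₁) = ln(1.146e-07/2.426e-01) = ln(4.72383e-07) = -14.5655
Step 3: 1/T₂ - 1/T₁ = 1/200 - 1/257 = 1.108949e-03 K⁻¹
Step 4: Eₐ = -R × ln(k₂/k₁) / (1/T₂ - 1/T₁) = -8.314 × -14.5655 / 1.108949e-03
Step 5: Eₐ = 1.0920e+05 J/mol = 109.2 kJ/mol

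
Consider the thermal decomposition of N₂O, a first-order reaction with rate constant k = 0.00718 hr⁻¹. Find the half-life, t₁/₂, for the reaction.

96.54 hr

Step 1: For a first-order reaction, t₁/₂ = ln(2)/k
Step 2: t₁/₂ = ln(2)/0.00718
Step 3: t₁/₂ = 0.6931/0.00718 = 96.54 hr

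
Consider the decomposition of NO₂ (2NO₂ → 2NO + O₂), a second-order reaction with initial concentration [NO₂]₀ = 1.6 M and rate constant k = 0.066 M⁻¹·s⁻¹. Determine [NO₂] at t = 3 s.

1.215 M

Step 1: For a second-order reaction: 1/[NO₂] = 1/[NO₂]₀ + kt
Step 2: 1/[NO₂] = 1/1.6 + 0.066 × 3
Step 3: 1/[NO₂] = 0.625 + 0.198 = 0.823
Step 4: [NO₂] = 1/0.823 = 1.215 M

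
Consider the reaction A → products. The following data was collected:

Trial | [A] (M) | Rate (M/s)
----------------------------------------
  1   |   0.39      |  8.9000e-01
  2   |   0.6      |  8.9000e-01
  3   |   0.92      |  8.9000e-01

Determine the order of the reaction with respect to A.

zeroth order (0)

Step 1: Compare trials - when concentration changes, rate stays constant.
Step 2: rate₂/rate₁ = 8.9000e-01/8.9000e-01 = 1
Step 3: [A]₂/[A]₁ = 0.6/0.39 = 1.538
Step 4: Since rate ratio ≈ (conc ratio)^0, the reaction is zeroth order.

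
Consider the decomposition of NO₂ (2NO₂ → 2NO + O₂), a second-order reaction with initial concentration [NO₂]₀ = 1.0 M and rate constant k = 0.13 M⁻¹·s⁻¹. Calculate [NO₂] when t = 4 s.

0.6579 M

Step 1: For a second-order reaction: 1/[NO₂] = 1/[NO₂]₀ + kt
Step 2: 1/[NO₂] = 1/1.0 + 0.13 × 4
Step 3: 1/[NO₂] = 1 + 0.52 = 1.52
Step 4: [NO₂] = 1/1.52 = 0.6579 M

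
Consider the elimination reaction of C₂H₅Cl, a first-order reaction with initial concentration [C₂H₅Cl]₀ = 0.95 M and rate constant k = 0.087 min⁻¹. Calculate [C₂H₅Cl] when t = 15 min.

0.2576 M

Step 1: For a first-order reaction: [C₂H₅Cl] = [C₂H₅Cl]₀ × e^(-kt)
Step 2: [C₂H₅Cl] = 0.95 × e^(-0.087 × 15)
Step 3: [C₂H₅Cl] = 0.95 × e^(-1.305)
Step 4: [C₂H₅Cl] = 0.95 × 0.271173 = 0.2576 M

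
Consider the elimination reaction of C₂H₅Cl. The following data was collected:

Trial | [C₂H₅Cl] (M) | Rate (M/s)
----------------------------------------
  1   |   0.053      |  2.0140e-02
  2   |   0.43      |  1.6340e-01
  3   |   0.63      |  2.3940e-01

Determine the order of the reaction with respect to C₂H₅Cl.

first order (1)

Step 1: Compare trials to find order n where rate₂/rate₁ = ([C₂H₅Cl]₂/[C₂H₅Cl]₁)^n
Step 2: rate₂/rate₁ = 1.6340e-01/2.0140e-02 = 8.113
Step 3: [C₂H₅Cl]₂/[C₂H₅Cl]₁ = 0.43/0.053 = 8.113
Step 4: n = ln(8.113)/ln(8.113) = 1.00 ≈ 1
Step 5: The reaction is first order in C₂H₅Cl.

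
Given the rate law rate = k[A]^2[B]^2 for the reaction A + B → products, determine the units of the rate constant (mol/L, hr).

(mol/L)⁻³·hr⁻¹

Step 1: Overall order = 2 + 2 = 4.
Step 2: rate has units mol/L·hr⁻¹; [A]^2[B]^2 has units (mol/L)^4.
Step 3: k = rate/([A]^2[B]^2), so units of k = (mol/L)^(1-4)·hr⁻¹ = (mol/L)⁻³·hr⁻¹.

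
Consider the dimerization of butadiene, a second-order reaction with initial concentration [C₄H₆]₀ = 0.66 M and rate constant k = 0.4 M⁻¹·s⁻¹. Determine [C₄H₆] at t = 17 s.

0.1203 M

Step 1: For a second-order reaction: 1/[C₄H₆] = 1/[C₄H₆]₀ + kt
Step 2: 1/[C₄H₆] = 1/0.66 + 0.4 × 17
Step 3: 1/[C₄H₆] = 1.515 + 6.8 = 8.315
Step 4: [C₄H₆] = 1/8.315 = 0.1203 M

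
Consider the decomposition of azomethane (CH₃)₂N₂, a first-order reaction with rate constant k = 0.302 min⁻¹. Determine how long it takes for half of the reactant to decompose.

2.295 min

Step 1: For a first-order reaction, t₁/₂ = ln(2)/k
Step 2: t₁/₂ = ln(2)/0.302
Step 3: t₁/₂ = 0.6931/0.302 = 2.295 min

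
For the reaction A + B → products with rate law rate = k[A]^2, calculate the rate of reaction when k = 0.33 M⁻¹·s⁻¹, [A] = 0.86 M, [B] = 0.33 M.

0.2441 M/s

Step 1: The rate law is rate = k[A]^2
Step 2: Note that the rate does not depend on [B] (zero order in B).
Step 3: rate = 0.33 × (0.86)^2 = 0.244068 M/s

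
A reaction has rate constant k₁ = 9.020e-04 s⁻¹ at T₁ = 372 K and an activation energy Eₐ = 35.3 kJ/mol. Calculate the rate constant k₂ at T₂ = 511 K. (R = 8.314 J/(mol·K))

2.012e-02 s⁻¹

Step 1: Use the two-temperature Arrhenius form: ln(k₂/k₁) = -Eₐ/R × (1/T₂ - 1/T₁)
Step 2: Convert Eₐ to J/mol: 35.3 kJ/mol = 35300 J/mol
Step 3: 1/T₂ - 1/T₁ = 1/511 - 1/372 = -7.312249e-04 K⁻¹
Step 4: ln(k₂/k₁) = -35300/8.314 × -7.312249e-04 = 3.10467
Step 5: k₂ = k₁ × exp(3.10467) = 9.020e-04 × 2.23019e+01 = 2.012e-02 s⁻¹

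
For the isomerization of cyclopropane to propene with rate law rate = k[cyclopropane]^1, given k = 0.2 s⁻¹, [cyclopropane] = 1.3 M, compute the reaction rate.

0.26 M/s

Step 1: Identify the rate law: rate = k[cyclopropane]^1
Step 2: Substitute values: rate = 0.2 × (1.3)^1
Step 3: Calculate: rate = 0.2 × 1.3 = 0.26 M/s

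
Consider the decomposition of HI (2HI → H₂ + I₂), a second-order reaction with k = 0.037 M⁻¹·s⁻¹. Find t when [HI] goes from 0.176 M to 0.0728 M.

217.7 s

Step 1: For second-order: t = (1/[HI] - 1/[HI]₀)/k
Step 2: t = (1/0.0728 - 1/0.176)/0.037
Step 3: t = (13.74 - 5.682)/0.037
Step 4: t = 8.054/0.037 = 217.7 s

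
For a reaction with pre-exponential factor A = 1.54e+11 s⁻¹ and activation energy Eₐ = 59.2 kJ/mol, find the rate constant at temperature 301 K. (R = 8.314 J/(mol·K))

8.20e+00 s⁻¹

Step 1: Use the Arrhenius equation: k = A × exp(-Eₐ/RT)
Step 2: Convert Eₐ to J/mol: 59.2 kJ/mol = 59200 J/mol
Step 3: Calculate the exponent: -Eₐ/(RT) = -59200/(8.314 × 301) = -23.65621
Step 4: k = 1.54e+11 × exp(-23.65621)
Step 5: k = 1.54e+11 × 5.32401e-11 = 8.1990e+00 s⁻¹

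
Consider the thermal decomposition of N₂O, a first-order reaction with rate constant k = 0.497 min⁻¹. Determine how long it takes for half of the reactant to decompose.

1.395 min

Step 1: For a first-order reaction, t₁/₂ = ln(2)/k
Step 2: t₁/₂ = ln(2)/0.497
Step 3: t₁/₂ = 0.6931/0.497 = 1.395 min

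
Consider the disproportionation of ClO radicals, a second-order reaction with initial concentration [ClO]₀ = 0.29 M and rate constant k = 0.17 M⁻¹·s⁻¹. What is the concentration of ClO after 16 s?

0.1621 M

Step 1: For a second-order reaction: 1/[ClO] = 1/[ClO]₀ + kt
Step 2: 1/[ClO] = 1/0.29 + 0.17 × 16
Step 3: 1/[ClO] = 3.448 + 2.72 = 6.168
Step 4: [ClO] = 1/6.168 = 0.1621 M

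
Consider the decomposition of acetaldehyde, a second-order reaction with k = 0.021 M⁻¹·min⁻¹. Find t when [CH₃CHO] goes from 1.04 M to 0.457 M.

58.41 min

Step 1: For second-order: t = (1/[CH₃CHO] - 1/[CH₃CHO]₀)/k
Step 2: t = (1/0.457 - 1/1.04)/0.021
Step 3: t = (2.188 - 0.9615)/0.021
Step 4: t = 1.227/0.021 = 58.41 min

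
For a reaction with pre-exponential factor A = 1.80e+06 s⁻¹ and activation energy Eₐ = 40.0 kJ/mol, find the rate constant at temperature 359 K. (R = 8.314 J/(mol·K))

2.72e+00 s⁻¹

Step 1: Use the Arrhenius equation: k = A × exp(-Eₐ/RT)
Step 2: Convert Eₐ to J/mol: 40.0 kJ/mol = 40000 J/mol
Step 3: Calculate the exponent: -Eₐ/(RT) = -40000/(8.314 × 359) = -13.40157
Step 4: k = 1.80e+06 × exp(-13.40157)
Step 5: k = 1.80e+06 × 1.51277e-06 = 2.7230e+00 s⁻¹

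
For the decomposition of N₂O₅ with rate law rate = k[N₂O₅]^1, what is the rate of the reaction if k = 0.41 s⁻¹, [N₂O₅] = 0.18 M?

0.0738 M/s

Step 1: Identify the rate law: rate = k[N₂O₅]^1
Step 2: Substitute values: rate = 0.41 × (0.18)^1
Step 3: Calculate: rate = 0.41 × 0.18 = 0.0738 M/s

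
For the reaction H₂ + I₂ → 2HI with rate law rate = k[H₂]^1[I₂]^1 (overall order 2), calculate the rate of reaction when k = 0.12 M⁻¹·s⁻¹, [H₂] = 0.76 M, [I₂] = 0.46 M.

0.04195 M/s

Step 1: The rate law is rate = k[H₂]^1[I₂]^1, overall order = 1+1 = 2
Step 2: Substitute values: rate = 0.12 × (0.76)^1 × (0.46)^1
Step 3: rate = 0.12 × 0.76 × 0.46 = 0.041952 M/s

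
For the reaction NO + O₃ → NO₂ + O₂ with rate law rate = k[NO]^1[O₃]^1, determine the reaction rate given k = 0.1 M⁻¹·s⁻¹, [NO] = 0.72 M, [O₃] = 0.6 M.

0.0432 M/s

Step 1: The rate law is rate = k[NO]^1[O₃]^1
Step 2: Substitute: rate = 0.1 × (0.72)^1 × (0.6)^1
Step 3: rate = 0.1 × 0.72 × 0.6 = 0.0432 M/s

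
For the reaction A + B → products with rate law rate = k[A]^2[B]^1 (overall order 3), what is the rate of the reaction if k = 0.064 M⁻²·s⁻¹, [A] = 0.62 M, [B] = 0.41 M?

0.01009 M/s

Step 1: The rate law is rate = k[A]^2[B]^1, overall order = 2+1 = 3
Step 2: Substitute values: rate = 0.064 × (0.62)^2 × (0.41)^1
Step 3: rate = 0.064 × 0.3844 × 0.41 = 0.0100867 M/s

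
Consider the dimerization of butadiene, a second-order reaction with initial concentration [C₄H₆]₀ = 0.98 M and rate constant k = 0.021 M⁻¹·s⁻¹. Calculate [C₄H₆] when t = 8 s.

0.8415 M

Step 1: For a second-order reaction: 1/[C₄H₆] = 1/[C₄H₆]₀ + kt
Step 2: 1/[C₄H₆] = 1/0.98 + 0.021 × 8
Step 3: 1/[C₄H₆] = 1.02 + 0.168 = 1.188
Step 4: [C₄H₆] = 1/1.188 = 0.8415 M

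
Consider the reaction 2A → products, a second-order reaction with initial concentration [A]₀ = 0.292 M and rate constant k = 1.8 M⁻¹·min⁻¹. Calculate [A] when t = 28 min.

0.01858 M

Step 1: For a second-order reaction: 1/[A] = 1/[A]₀ + kt
Step 2: 1/[A] = 1/0.292 + 1.8 × 28
Step 3: 1/[A] = 3.425 + 50.4 = 53.82
Step 4: [A] = 1/53.82 = 0.01858 M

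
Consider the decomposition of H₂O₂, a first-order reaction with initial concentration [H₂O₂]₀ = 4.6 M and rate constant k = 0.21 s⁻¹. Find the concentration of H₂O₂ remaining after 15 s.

0.1971 M

Step 1: For a first-order reaction: [H₂O₂] = [H₂O₂]₀ × e^(-kt)
Step 2: [H₂O₂] = 4.6 × e^(-0.21 × 15)
Step 3: [H₂O₂] = 4.6 × e^(-3.15)
Step 4: [H₂O₂] = 4.6 × 0.0428521 = 0.1971 M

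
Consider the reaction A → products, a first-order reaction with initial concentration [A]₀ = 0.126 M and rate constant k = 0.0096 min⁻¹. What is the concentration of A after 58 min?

0.0722 M

Step 1: For a first-order reaction: [A] = [A]₀ × e^(-kt)
Step 2: [A] = 0.126 × e^(-0.0096 × 58)
Step 3: [A] = 0.126 × e^(-0.5568)
Step 4: [A] = 0.126 × 0.57304 = 0.0722 M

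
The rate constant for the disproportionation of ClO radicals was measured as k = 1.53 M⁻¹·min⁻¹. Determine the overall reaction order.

second order (2)

Step 1: The units of k for an nth-order reaction are (concentration)^(1-n)·(time)⁻¹.
Step 2: Here k has units M⁻¹·min⁻¹, so the concentration exponent is -1.
Step 3: 1 - n = -1 ⇒ n = 2. The reaction is second order.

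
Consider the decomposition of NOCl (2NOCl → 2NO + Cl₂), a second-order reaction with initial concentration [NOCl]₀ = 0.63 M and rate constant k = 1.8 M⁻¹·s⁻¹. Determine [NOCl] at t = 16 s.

0.03291 M

Step 1: For a second-order reaction: 1/[NOCl] = 1/[NOCl]₀ + kt
Step 2: 1/[NOCl] = 1/0.63 + 1.8 × 16
Step 3: 1/[NOCl] = 1.587 + 28.8 = 30.39
Step 4: [NOCl] = 1/30.39 = 0.03291 M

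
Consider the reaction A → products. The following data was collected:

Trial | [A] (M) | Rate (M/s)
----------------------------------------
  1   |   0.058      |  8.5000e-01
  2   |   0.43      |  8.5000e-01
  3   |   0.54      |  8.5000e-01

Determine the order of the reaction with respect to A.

zeroth order (0)

Step 1: Compare trials - when concentration changes, rate stays constant.
Step 2: rate₂/rate₁ = 8.5000e-01/8.5000e-01 = 1
Step 3: [A]₂/[A]₁ = 0.43/0.058 = 7.414
Step 4: Since rate ratio ≈ (conc ratio)^0, the reaction is zeroth order.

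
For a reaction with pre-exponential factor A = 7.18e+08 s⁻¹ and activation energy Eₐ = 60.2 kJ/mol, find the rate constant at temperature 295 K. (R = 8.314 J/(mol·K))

1.57e-02 s⁻¹

Step 1: Use the Arrhenius equation: k = A × exp(-Eₐ/RT)
Step 2: Convert Eₐ to J/mol: 60.2 kJ/mol = 60200 J/mol
Step 3: Calculate the exponent: -Eₐ/(RT) = -60200/(8.314 × 295) = -24.54508
Step 4: k = 7.18e+08 × exp(-24.54508)
Step 5: k = 7.18e+08 × 2.18881e-11 = 1.5716e-02 s⁻¹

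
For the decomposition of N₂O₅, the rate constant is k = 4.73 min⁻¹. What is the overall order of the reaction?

first order (1)

Step 1: The units of k for an nth-order reaction are (concentration)^(1-n)·(time)⁻¹.
Step 2: Here k has units min⁻¹, so the concentration exponent is 0.
Step 3: 1 - n = 0 ⇒ n = 1. The reaction is first order.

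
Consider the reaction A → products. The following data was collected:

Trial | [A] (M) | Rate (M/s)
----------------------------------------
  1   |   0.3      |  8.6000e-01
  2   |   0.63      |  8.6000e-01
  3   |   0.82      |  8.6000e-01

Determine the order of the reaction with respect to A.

zeroth order (0)

Step 1: Compare trials - when concentration changes, rate stays constant.
Step 2: rate₂/rate₁ = 8.6000e-01/8.6000e-01 = 1
Step 3: [A]₂/[A]₁ = 0.63/0.3 = 2.1
Step 4: Since rate ratio ≈ (conc ratio)^0, the reaction is zeroth order.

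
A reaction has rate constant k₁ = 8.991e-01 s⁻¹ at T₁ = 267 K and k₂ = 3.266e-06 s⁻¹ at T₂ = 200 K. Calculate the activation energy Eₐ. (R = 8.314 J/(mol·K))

83.0 kJ/mol

Step 1: Use the two-temperature Arrhenius form: ln(k₂/k₁) = -Eₐ/R × (1/T₂ - 1/T₁)
Step 2: ln(k₂/k₁) = ln(3.266e-06/8.991e-01) = ln(3.63252e-06) = -12.5256
Step 3: 1/T₂ - 1/T₁ = 1/200 - 1/267 = 1.254682e-03 K⁻¹
Step 4: Eₐ = -R × ln(k₂/k₁) / (1/T₂ - 1/T₁) = -8.314 × -12.5256 / 1.254682e-03
Step 5: Eₐ = 8.2999e+04 J/mol = 83.0 kJ/mol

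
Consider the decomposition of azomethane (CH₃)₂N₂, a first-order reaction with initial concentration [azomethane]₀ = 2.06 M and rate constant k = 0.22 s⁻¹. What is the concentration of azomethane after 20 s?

0.02529 M

Step 1: For a first-order reaction: [azomethane] = [azomethane]₀ × e^(-kt)
Step 2: [azomethane] = 2.06 × e^(-0.22 × 20)
Step 3: [azomethane] = 2.06 × e^(-4.4)
Step 4: [azomethane] = 2.06 × 0.0122773 = 0.02529 M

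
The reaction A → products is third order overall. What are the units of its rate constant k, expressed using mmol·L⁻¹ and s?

(mmol·L⁻¹)⁻²·s⁻¹

Step 1: For overall order n, rate = k × (concentration)^n.
Step 2: Rate has units mmol·L⁻¹·s⁻¹; concentration term has units (mmol·L⁻¹)^3.
Step 3: k = rate / (concentration)^n, so units of k = (mmol·L⁻¹)^(1-3)·s⁻¹ = (mmol·L⁻¹)⁻²·s⁻¹.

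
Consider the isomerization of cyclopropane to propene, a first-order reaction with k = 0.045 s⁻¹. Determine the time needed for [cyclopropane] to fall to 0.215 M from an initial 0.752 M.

27.82 s

Step 1: For first-order: t = ln([cyclopropane]₀/[cyclopropane])/k
Step 2: t = ln(0.752/0.215)/0.045
Step 3: t = ln(3.498)/0.045
Step 4: t = 1.252/0.045 = 27.82 s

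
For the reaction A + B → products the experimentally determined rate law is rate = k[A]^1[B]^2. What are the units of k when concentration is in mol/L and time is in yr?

(mol/L)⁻²·yr⁻¹

Step 1: Overall order = 1 + 2 = 3.
Step 2: rate has units mol/L·yr⁻¹; [A]^1[B]^2 has units (mol/L)^3.
Step 3: k = rate/([A]^1[B]^2), so units of k = (mol/L)^(1-3)·yr⁻¹ = (mol/L)⁻²·yr⁻¹.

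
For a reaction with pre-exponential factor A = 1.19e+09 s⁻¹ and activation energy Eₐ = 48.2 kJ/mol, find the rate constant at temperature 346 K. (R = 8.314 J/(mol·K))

6.29e+01 s⁻¹

Step 1: Use the Arrhenius equation: k = A × exp(-Eₐ/RT)
Step 2: Convert Eₐ to J/mol: 48.2 kJ/mol = 48200 J/mol
Step 3: Calculate the exponent: -Eₐ/(RT) = -48200/(8.314 × 346) = -16.75564
Step 4: k = 1.19e+09 × exp(-16.75564)
Step 5: k = 1.19e+09 × 5.28589e-08 = 6.2902e+01 s⁻¹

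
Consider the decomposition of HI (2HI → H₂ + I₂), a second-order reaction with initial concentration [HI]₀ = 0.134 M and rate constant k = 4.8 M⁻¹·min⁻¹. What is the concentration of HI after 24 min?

0.008152 M

Step 1: For a second-order reaction: 1/[HI] = 1/[HI]₀ + kt
Step 2: 1/[HI] = 1/0.134 + 4.8 × 24
Step 3: 1/[HI] = 7.463 + 115.2 = 122.7
Step 4: [HI] = 1/122.7 = 0.008152 M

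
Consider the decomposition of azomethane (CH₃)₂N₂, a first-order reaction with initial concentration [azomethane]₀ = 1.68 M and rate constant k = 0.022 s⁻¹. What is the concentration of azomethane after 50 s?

0.5592 M

Step 1: For a first-order reaction: [azomethane] = [azomethane]₀ × e^(-kt)
Step 2: [azomethane] = 1.68 × e^(-0.022 × 50)
Step 3: [azomethane] = 1.68 × e^(-1.1)
Step 4: [azomethane] = 1.68 × 0.332871 = 0.5592 M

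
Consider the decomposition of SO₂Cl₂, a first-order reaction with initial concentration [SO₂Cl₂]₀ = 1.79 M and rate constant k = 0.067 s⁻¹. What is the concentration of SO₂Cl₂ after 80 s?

0.008415 M

Step 1: For a first-order reaction: [SO₂Cl₂] = [SO₂Cl₂]₀ × e^(-kt)
Step 2: [SO₂Cl₂] = 1.79 × e^(-0.067 × 80)
Step 3: [SO₂Cl₂] = 1.79 × e^(-5.36)
Step 4: [SO₂Cl₂] = 1.79 × 0.00470091 = 0.008415 M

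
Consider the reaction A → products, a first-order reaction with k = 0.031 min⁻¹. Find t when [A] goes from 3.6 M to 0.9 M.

44.72 min

Step 1: For first-order: t = ln([A]₀/[A])/k
Step 2: t = ln(3.6/0.9)/0.031
Step 3: t = ln(4)/0.031
Step 4: t = 1.386/0.031 = 44.72 min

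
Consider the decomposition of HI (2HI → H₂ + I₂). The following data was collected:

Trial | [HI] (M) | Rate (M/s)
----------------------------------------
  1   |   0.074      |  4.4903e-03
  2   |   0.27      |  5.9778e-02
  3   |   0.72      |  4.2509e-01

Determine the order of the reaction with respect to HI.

second order (2)

Step 1: Compare trials to find order n where rate₂/rate₁ = ([HI]₂/[HI]₁)^n
Step 2: rate₂/rate₁ = 5.9778e-02/4.4903e-03 = 13.31
Step 3: [HI]₂/[HI]₁ = 0.27/0.074 = 3.649
Step 4: n = ln(13.31)/ln(3.649) = 2.00 ≈ 2
Step 5: The reaction is second order in HI.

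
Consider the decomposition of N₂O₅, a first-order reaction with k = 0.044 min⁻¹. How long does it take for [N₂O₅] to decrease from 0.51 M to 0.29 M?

12.83 min

Step 1: For first-order: t = ln([N₂O₅]₀/[N₂O₅])/k
Step 2: t = ln(0.51/0.29)/0.044
Step 3: t = ln(1.759)/0.044
Step 4: t = 0.5645/0.044 = 12.83 min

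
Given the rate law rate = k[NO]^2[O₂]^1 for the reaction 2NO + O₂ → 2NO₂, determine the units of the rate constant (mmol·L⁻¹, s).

(mmol·L⁻¹)⁻²·s⁻¹

Step 1: Overall order = 2 + 1 = 3.
Step 2: rate has units mmol·L⁻¹·s⁻¹; [NO]^2[O₂]^1 has units (mmol·L⁻¹)^3.
Step 3: k = rate/([NO]^2[O₂]^1), so units of k = (mmol·L⁻¹)^(1-3)·s⁻¹ = (mmol·L⁻¹)⁻²·s⁻¹.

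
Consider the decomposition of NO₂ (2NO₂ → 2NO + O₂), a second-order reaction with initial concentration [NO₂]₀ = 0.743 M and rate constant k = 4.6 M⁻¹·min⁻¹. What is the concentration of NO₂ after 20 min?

0.01071 M

Step 1: For a second-order reaction: 1/[NO₂] = 1/[NO₂]₀ + kt
Step 2: 1/[NO₂] = 1/0.743 + 4.6 × 20
Step 3: 1/[NO₂] = 1.346 + 92 = 93.35
Step 4: [NO₂] = 1/93.35 = 0.01071 M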